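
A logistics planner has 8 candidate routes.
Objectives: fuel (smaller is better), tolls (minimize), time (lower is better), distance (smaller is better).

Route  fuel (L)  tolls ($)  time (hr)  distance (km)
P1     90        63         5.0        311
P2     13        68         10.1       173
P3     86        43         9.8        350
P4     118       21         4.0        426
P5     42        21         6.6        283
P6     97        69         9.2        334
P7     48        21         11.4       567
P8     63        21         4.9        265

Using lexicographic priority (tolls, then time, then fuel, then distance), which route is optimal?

First minimize tolls: best is 21, kept {P4, P5, P7, P8}.
Then minimize time: best is 4.0, kept {P4}.

P4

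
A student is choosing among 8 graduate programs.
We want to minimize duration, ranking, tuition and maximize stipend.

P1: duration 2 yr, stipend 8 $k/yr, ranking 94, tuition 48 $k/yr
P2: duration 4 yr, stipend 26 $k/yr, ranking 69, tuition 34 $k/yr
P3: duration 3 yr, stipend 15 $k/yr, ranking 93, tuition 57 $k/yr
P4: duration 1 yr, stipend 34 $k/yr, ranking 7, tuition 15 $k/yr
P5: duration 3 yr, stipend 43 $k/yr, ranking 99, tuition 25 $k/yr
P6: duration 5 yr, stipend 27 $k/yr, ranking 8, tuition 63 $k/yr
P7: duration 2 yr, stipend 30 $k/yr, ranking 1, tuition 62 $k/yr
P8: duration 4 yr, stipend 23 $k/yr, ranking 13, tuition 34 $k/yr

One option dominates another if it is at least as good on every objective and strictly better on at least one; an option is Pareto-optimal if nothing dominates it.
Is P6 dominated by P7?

P7 vs P6: duration 2≤5, stipend 30≥27, ranking 1≤8, tuition 62≤63 — P7 is at least as good on every objective with at least one strict improvement.

Yes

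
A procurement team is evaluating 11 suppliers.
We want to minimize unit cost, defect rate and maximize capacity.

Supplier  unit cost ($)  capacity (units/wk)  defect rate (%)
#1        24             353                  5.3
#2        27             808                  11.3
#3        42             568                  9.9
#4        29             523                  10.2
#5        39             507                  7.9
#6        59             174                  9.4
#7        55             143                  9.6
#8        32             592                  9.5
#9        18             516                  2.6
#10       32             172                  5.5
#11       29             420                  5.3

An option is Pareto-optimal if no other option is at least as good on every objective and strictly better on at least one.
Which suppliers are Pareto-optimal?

#1: dominated by #9 (unit cost 18≤24, capacity 516≥353, defect rate 2.6≤5.3).
#2: not dominated (best capacity).
#3: dominated by #8 (unit cost 32≤42, capacity 592≥568, defect rate 9.5≤9.9).
#4: not dominated.
#5: dominated by #9 (unit cost 18≤39, capacity 516≥507, defect rate 2.6≤7.9).
#6: dominated by #1 (unit cost 24≤59, capacity 353≥174, defect rate 5.3≤9.4).
#7: dominated by #1 (unit cost 24≤55, capacity 353≥143, defect rate 5.3≤9.6).
#8: not dominated.
#9: not dominated (best unit cost).
#10: dominated by #1 (unit cost 24≤32, capacity 353≥172, defect rate 5.3≤5.5).
#11: dominated by #9 (unit cost 18≤29, capacity 516≥420, defect rate 2.6≤5.3).

#2, #4, #8, #9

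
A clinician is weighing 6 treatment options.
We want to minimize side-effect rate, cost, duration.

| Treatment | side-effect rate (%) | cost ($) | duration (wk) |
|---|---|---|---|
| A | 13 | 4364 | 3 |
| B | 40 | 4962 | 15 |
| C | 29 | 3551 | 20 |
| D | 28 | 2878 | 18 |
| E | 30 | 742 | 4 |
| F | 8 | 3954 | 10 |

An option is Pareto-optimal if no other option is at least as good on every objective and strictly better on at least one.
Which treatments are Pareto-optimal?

A, D, E, F

A: not dominated (best duration).
B: dominated by A (side-effect rate 13≤40, cost 4364≤4962, duration 3≤15).
C: dominated by D (side-effect rate 28≤29, cost 2878≤3551, duration 18≤20).
D: not dominated.
E: not dominated (best cost).
F: not dominated (best side-effect rate).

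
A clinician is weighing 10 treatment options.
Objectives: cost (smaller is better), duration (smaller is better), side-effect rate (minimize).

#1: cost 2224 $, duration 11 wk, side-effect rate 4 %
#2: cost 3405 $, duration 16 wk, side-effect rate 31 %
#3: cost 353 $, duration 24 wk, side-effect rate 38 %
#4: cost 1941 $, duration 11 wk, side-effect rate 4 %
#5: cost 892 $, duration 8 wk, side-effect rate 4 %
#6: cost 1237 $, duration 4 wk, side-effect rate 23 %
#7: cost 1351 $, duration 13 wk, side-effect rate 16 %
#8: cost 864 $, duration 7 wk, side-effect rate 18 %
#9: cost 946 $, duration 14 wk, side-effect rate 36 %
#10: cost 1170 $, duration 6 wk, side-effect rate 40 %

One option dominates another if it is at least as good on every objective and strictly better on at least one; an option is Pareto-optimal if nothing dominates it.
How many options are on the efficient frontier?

5

#1: dominated by #4 (cost 1941≤2224, duration 11≤11, side-effect rate 4≤4).
#2: dominated by #1 (cost 2224≤3405, duration 11≤16, side-effect rate 4≤31).
#3: not dominated (best cost).
#4: dominated by #5 (cost 892≤1941, duration 8≤11, side-effect rate 4≤4).
#5: not dominated.
#6: not dominated (best duration).
#7: dominated by #5 (cost 892≤1351, duration 8≤13, side-effect rate 4≤16).
#8: not dominated.
#9: dominated by #5 (cost 892≤946, duration 8≤14, side-effect rate 4≤36).
#10: not dominated.
Pareto-optimal: #3, #5, #6, #8, #10 → 5.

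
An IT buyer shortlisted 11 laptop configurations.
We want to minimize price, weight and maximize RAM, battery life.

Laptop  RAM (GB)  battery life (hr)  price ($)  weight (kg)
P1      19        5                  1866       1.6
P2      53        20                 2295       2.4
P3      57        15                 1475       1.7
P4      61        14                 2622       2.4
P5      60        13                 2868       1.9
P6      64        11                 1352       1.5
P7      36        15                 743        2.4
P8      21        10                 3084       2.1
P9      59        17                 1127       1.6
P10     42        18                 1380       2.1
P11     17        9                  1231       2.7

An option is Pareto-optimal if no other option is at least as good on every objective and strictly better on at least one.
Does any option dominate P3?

Yes

P9 vs P3: RAM 59≥57, battery life 17≥15, price 1127≤1475, weight 1.6≤1.7 — P9 is at least as good on every objective and strictly better on at least one, so P9 dominates P3.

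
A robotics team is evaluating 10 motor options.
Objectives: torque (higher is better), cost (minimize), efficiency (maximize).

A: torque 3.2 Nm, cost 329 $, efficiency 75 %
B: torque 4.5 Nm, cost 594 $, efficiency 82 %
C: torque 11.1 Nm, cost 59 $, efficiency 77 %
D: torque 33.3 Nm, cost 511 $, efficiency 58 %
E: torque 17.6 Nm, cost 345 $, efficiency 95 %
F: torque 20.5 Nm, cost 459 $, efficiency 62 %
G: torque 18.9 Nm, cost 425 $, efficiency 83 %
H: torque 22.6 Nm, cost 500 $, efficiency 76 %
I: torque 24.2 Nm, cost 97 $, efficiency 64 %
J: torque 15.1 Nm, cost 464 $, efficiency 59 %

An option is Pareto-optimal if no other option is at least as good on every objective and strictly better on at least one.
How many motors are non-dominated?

A: dominated by C (torque 11.1≥3.2, cost 59≤329, efficiency 77≥75).
B: dominated by E (torque 17.6≥4.5, cost 345≤594, efficiency 95≥82).
C: not dominated (best cost).
D: not dominated (best torque).
E: not dominated (best efficiency).
F: dominated by I (torque 24.2≥20.5, cost 97≤459, efficiency 64≥62).
G: not dominated.
H: not dominated.
I: not dominated.
J: dominated by E (torque 17.6≥15.1, cost 345≤464, efficiency 95≥59).
Pareto-optimal: C, D, E, G, H, I → 6.

6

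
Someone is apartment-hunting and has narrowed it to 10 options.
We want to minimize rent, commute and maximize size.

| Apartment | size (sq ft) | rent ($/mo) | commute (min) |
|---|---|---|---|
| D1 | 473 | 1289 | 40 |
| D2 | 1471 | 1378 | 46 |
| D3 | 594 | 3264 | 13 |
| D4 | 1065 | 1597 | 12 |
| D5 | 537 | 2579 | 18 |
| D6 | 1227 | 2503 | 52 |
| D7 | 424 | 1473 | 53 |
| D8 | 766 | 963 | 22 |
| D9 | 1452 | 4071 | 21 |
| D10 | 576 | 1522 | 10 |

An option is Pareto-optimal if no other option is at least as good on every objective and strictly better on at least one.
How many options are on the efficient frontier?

D1: dominated by D8 (size 766≥473, rent 963≤1289, commute 22≤40).
D2: not dominated (best size).
D3: dominated by D4 (size 1065≥594, rent 1597≤3264, commute 12≤13).
D4: not dominated.
D5: dominated by D4 (size 1065≥537, rent 1597≤2579, commute 12≤18).
D6: dominated by D2 (size 1471≥1227, rent 1378≤2503, commute 46≤52).
D7: dominated by D1 (size 473≥424, rent 1289≤1473, commute 40≤53).
D8: not dominated (best rent).
D9: not dominated.
D10: not dominated (best commute).
Pareto-optimal: D2, D4, D8, D9, D10 → 5.

5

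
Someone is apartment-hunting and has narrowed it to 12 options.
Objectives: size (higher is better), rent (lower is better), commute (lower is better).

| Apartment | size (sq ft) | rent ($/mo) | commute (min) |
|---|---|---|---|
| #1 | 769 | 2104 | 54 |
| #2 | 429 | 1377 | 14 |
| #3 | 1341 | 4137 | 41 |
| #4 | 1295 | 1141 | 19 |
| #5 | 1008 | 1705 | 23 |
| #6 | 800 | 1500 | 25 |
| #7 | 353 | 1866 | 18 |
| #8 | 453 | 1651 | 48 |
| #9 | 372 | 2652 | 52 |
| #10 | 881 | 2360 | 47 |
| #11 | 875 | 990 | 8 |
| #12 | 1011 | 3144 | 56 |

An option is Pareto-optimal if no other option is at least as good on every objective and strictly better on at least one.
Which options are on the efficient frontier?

#3, #4, #11

#1: dominated by #4 (size 1295≥769, rent 1141≤2104, commute 19≤54).
#2: dominated by #11 (size 875≥429, rent 990≤1377, commute 8≤14).
#3: not dominated (best size).
#4: not dominated.
#5: dominated by #4 (size 1295≥1008, rent 1141≤1705, commute 19≤23).
#6: dominated by #4 (size 1295≥800, rent 1141≤1500, commute 19≤25).
#7: dominated by #2 (size 429≥353, rent 1377≤1866, commute 14≤18).
#8: dominated by #4 (size 1295≥453, rent 1141≤1651, commute 19≤48).
#9: dominated by #2 (size 429≥372, rent 1377≤2652, commute 14≤52).
#10: dominated by #4 (size 1295≥881, rent 1141≤2360, commute 19≤47).
#11: not dominated (best rent).
#12: dominated by #4 (size 1295≥1011, rent 1141≤3144, commute 19≤56).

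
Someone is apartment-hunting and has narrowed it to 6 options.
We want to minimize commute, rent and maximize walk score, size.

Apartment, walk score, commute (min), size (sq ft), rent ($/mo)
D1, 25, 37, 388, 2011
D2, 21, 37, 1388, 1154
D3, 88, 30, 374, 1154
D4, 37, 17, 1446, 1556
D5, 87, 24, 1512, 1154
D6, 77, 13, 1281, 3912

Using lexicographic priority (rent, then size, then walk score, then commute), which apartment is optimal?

D5

First minimize rent: best is 1154, kept {D2, D3, D5}.
Then maximize size: best is 1512, kept {D5}.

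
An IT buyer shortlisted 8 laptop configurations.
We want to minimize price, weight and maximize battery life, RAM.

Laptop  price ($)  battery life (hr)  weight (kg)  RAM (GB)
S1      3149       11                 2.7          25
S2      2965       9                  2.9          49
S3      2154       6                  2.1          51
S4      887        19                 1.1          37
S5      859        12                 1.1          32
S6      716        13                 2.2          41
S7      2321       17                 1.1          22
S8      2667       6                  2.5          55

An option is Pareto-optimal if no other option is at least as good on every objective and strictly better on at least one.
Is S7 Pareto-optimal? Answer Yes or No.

S4 vs S7: price 887≤2321, battery life 19≥17, weight 1.1≤1.1, RAM 37≥22 — S4 is at least as good on every objective and strictly better on at least one, so S4 dominates S7.

No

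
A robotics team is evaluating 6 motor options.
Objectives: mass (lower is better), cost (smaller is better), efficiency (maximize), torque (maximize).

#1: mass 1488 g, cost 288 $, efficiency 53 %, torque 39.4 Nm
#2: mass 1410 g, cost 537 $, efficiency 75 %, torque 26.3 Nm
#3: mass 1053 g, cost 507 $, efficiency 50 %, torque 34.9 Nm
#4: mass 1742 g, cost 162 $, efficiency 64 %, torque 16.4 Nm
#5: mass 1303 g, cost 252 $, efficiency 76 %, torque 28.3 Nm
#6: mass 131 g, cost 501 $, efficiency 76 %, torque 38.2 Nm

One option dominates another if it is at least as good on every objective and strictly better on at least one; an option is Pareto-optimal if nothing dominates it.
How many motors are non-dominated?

4

#1: not dominated (best torque).
#2: dominated by #5 (mass 1303≤1410, cost 252≤537, efficiency 76≥75, torque 28.3≥26.3).
#3: dominated by #6 (mass 131≤1053, cost 501≤507, efficiency 76≥50, torque 38.2≥34.9).
#4: not dominated (best cost).
#5: not dominated.
#6: not dominated (best mass).
Pareto-optimal: #1, #4, #5, #6 → 4.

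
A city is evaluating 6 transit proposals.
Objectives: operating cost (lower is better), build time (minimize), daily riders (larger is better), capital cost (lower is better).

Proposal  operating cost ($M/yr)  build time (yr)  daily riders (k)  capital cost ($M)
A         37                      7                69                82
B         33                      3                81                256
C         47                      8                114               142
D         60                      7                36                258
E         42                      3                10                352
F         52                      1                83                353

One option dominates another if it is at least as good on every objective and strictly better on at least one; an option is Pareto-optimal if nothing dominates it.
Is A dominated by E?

E vs A: E is worse on operating cost (42 vs 37), so it does not dominate A.

No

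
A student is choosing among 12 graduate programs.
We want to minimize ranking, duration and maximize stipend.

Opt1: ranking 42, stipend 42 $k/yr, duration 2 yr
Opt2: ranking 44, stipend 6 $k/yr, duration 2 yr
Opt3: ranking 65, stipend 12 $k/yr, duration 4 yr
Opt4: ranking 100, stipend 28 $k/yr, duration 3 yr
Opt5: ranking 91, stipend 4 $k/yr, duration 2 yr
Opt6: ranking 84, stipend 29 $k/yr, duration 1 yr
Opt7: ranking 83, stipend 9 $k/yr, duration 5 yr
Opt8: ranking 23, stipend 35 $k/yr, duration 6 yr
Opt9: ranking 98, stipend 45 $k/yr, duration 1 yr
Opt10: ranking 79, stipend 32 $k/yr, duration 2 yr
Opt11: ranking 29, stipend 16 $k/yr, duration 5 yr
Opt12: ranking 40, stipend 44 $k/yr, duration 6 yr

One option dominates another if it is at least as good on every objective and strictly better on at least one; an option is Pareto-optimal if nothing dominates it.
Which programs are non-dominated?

Opt1, Opt6, Opt8, Opt9, Opt11, Opt12

Opt1: not dominated.
Opt2: dominated by Opt1 (ranking 42≤44, stipend 42≥6, duration 2≤2).
Opt3: dominated by Opt1 (ranking 42≤65, stipend 42≥12, duration 2≤4).
Opt4: dominated by Opt1 (ranking 42≤100, stipend 42≥28, duration 2≤3).
Opt5: dominated by Opt1 (ranking 42≤91, stipend 42≥4, duration 2≤2).
Opt6: not dominated.
Opt7: dominated by Opt1 (ranking 42≤83, stipend 42≥9, duration 2≤5).
Opt8: not dominated (best ranking).
Opt9: not dominated (best stipend).
Opt10: dominated by Opt1 (ranking 42≤79, stipend 42≥32, duration 2≤2).
Opt11: not dominated.
Opt12: not dominated.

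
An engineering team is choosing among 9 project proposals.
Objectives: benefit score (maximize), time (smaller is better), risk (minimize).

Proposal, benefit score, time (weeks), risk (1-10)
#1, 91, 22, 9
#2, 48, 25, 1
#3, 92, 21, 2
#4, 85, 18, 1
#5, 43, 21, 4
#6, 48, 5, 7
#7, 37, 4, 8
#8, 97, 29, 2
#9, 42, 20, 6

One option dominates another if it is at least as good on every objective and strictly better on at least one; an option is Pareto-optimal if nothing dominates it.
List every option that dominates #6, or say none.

#1: worse on time (22 vs 5).
#2: worse on time (25 vs 5).
#3: worse on time (21 vs 5).
#4: worse on time (18 vs 5).
#5: worse on benefit score (43 vs 48).
#7: worse on benefit score (37 vs 48).
#8: worse on time (29 vs 5).
#9: worse on benefit score (42 vs 48).
No option dominates #6.

none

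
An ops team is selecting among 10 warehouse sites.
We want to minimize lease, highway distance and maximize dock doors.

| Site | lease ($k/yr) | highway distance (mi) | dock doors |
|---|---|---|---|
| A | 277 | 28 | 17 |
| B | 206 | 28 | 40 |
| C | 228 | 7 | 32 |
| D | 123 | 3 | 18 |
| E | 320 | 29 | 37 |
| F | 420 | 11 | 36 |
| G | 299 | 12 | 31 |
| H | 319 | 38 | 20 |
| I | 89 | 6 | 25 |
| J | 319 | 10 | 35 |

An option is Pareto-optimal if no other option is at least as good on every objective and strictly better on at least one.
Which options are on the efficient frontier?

A: dominated by B (lease 206≤277, highway distance 28≤28, dock doors 40≥17).
B: not dominated (best dock doors).
C: not dominated.
D: not dominated (best highway distance).
E: dominated by B (lease 206≤320, highway distance 28≤29, dock doors 40≥37).
F: not dominated.
G: dominated by C (lease 228≤299, highway distance 7≤12, dock doors 32≥31).
H: dominated by B (lease 206≤319, highway distance 28≤38, dock doors 40≥20).
I: not dominated (best lease).
J: not dominated.

B, C, D, F, I, J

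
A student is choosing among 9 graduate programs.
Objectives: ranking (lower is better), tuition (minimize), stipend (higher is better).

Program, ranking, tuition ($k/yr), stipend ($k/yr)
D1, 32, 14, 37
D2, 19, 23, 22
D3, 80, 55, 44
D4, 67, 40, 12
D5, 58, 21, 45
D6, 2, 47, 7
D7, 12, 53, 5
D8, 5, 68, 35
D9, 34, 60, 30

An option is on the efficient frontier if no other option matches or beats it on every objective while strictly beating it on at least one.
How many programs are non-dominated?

D1: not dominated (best tuition).
D2: not dominated.
D3: dominated by D5 (ranking 58≤80, tuition 21≤55, stipend 45≥44).
D4: dominated by D1 (ranking 32≤67, tuition 14≤40, stipend 37≥12).
D5: not dominated (best stipend).
D6: not dominated (best ranking).
D7: dominated by D6 (ranking 2≤12, tuition 47≤53, stipend 7≥5).
D8: not dominated.
D9: dominated by D1 (ranking 32≤34, tuition 14≤60, stipend 37≥30).
Pareto-optimal: D1, D2, D5, D6, D8 → 5.

5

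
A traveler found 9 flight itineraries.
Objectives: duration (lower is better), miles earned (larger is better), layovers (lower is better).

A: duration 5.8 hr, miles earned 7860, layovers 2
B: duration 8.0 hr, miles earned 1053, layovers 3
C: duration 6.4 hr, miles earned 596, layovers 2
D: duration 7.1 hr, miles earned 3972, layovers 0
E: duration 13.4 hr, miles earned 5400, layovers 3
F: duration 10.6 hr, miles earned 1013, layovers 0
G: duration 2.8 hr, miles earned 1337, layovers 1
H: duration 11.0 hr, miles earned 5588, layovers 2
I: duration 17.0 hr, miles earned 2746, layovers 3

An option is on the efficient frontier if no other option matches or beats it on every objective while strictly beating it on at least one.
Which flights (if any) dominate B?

A: duration 5.8≤8.0, miles earned 7860≥1053, layovers 2≤3 — dominates B.
D: duration 7.1≤8.0, miles earned 3972≥1053, layovers 0≤3 — dominates B.
G: duration 2.8≤8.0, miles earned 1337≥1053, layovers 1≤3 — dominates B.
Others (C, E, F, H, I) are each worse than B on at least one objective.

A, D, G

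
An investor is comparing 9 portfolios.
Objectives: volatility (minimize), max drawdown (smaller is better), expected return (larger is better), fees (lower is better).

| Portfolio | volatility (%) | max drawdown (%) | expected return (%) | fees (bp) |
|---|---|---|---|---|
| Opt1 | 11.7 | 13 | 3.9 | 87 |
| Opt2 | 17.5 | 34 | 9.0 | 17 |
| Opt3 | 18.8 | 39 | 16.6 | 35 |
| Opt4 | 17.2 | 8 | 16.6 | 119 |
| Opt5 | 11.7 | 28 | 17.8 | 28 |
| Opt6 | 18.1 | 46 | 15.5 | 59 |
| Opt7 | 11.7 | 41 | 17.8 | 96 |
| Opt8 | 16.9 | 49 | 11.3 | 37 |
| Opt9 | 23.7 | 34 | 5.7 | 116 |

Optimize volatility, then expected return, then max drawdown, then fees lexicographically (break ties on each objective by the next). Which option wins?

Opt5

First minimize volatility: best is 11.7, kept {Opt1, Opt5, Opt7}.
Then maximize expected return: best is 17.8, kept {Opt5, Opt7}.
Then minimize max drawdown: best is 28, kept {Opt5}.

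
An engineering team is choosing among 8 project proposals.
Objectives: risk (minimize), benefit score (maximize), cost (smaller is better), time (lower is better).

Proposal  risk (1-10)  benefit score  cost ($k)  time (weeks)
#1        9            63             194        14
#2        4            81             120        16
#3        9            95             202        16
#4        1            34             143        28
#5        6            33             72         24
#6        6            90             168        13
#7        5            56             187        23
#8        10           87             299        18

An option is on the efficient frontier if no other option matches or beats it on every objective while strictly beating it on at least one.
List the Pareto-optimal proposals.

#2, #3, #4, #5, #6

#1: dominated by #6 (risk 6≤9, benefit score 90≥63, cost 168≤194, time 13≤14).
#2: not dominated.
#3: not dominated (best benefit score).
#4: not dominated (best risk).
#5: not dominated (best cost).
#6: not dominated (best time).
#7: dominated by #2 (risk 4≤5, benefit score 81≥56, cost 120≤187, time 16≤23).
#8: dominated by #3 (risk 9≤10, benefit score 95≥87, cost 202≤299, time 16≤18).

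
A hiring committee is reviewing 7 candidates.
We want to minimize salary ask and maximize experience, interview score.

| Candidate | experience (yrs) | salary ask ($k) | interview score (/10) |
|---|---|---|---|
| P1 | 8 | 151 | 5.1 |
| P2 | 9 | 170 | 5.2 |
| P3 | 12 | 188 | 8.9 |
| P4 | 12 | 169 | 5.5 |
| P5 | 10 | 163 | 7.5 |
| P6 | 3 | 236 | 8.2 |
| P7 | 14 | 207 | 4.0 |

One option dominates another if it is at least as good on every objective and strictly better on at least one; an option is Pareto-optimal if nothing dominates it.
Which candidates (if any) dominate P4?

none

P1: worse on experience (8 vs 12).
P2: worse on experience (9 vs 12).
P3: worse on salary ask (188 vs 169).
P5: worse on experience (10 vs 12).
P6: worse on experience (3 vs 12).
P7: worse on salary ask (207 vs 169).
No option dominates P4.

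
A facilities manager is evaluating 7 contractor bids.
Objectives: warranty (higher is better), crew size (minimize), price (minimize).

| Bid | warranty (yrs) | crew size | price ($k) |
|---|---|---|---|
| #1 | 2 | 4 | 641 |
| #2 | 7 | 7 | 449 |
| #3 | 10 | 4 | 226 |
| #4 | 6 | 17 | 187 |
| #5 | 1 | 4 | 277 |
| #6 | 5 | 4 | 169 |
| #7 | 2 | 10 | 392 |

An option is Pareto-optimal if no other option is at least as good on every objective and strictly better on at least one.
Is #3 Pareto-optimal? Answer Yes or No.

Yes

#1: worse on warranty (2 vs 10).
#2: worse on warranty (7 vs 10).
#4: worse on warranty (6 vs 10).
#5: worse on warranty (1 vs 10).
#6: worse on warranty (5 vs 10).
#7: worse on warranty (2 vs 10).
No option is at least as good as #3 on every objective and strictly better on one.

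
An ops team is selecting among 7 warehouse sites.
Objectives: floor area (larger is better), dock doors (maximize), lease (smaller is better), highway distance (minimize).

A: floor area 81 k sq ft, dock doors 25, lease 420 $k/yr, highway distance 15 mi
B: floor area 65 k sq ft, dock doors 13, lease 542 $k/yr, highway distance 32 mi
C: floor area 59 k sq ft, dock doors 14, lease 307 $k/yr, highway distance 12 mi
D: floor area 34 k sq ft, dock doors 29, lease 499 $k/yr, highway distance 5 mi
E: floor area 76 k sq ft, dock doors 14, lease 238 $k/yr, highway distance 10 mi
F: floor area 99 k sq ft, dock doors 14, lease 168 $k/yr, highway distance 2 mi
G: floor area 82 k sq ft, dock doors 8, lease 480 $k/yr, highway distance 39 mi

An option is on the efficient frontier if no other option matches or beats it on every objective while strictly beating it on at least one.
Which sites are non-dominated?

A, D, F

A: not dominated.
B: dominated by A (floor area 81≥65, dock doors 25≥13, lease 420≤542, highway distance 15≤32).
C: dominated by E (floor area 76≥59, dock doors 14≥14, lease 238≤307, highway distance 10≤12).
D: not dominated (best dock doors).
E: dominated by F (floor area 99≥76, dock doors 14≥14, lease 168≤238, highway distance 2≤10).
F: not dominated (best floor area).
G: dominated by F (floor area 99≥82, dock doors 14≥8, lease 168≤480, highway distance 2≤39).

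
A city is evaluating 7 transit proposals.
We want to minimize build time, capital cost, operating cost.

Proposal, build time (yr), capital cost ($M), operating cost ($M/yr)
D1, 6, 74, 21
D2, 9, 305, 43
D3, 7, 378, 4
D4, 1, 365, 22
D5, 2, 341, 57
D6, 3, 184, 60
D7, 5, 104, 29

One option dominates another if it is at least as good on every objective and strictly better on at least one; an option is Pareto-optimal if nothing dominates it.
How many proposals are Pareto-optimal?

D1: not dominated (best capital cost).
D2: dominated by D1 (build time 6≤9, capital cost 74≤305, operating cost 21≤43).
D3: not dominated (best operating cost).
D4: not dominated (best build time).
D5: not dominated.
D6: not dominated.
D7: not dominated.
Pareto-optimal: D1, D3, D4, D5, D6, D7 → 6.

6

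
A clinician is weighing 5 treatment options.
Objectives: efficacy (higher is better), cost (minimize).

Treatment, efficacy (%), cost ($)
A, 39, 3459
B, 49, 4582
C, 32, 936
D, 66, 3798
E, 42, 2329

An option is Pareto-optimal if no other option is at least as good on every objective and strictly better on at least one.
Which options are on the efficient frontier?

C, D, E

A: dominated by E (efficacy 42≥39, cost 2329≤3459).
B: dominated by D (efficacy 66≥49, cost 3798≤4582).
C: not dominated (best cost).
D: not dominated (best efficacy).
E: not dominated.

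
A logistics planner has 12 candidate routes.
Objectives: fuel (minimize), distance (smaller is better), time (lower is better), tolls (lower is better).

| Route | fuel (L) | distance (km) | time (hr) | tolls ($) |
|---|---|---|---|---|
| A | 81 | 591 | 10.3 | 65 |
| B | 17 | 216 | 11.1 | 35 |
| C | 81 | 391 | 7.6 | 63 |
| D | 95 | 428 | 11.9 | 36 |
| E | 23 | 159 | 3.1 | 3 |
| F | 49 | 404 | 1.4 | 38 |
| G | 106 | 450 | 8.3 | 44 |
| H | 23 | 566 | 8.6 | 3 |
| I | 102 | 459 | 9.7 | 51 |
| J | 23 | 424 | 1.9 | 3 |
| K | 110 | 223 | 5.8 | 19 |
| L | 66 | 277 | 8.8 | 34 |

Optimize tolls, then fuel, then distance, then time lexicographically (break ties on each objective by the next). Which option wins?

E

First minimize tolls: best is 3, kept {E, H, J}.
Then minimize fuel: best is 23, kept {E, H, J}.
Then minimize distance: best is 159, kept {E}.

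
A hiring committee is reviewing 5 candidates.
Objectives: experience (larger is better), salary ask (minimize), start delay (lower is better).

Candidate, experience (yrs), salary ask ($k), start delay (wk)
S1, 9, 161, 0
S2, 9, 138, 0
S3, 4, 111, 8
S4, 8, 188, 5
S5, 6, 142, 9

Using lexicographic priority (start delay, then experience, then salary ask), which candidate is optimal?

S2

First minimize start delay: best is 0, kept {S1, S2}.
Then maximize experience: best is 9, kept {S1, S2}.
Then minimize salary ask: best is 138, kept {S2}.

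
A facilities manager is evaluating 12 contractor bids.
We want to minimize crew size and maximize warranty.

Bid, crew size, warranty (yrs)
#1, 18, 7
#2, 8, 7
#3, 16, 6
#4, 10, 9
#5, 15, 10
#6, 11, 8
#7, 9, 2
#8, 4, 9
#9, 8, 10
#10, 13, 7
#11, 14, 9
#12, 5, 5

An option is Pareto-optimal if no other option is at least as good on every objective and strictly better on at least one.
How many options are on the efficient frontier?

#1: dominated by #2 (crew size 8≤18, warranty 7≥7).
#2: dominated by #8 (crew size 4≤8, warranty 9≥7).
#3: dominated by #2 (crew size 8≤16, warranty 7≥6).
#4: dominated by #8 (crew size 4≤10, warranty 9≥9).
#5: dominated by #9 (crew size 8≤15, warranty 10≥10).
#6: dominated by #4 (crew size 10≤11, warranty 9≥8).
#7: dominated by #2 (crew size 8≤9, warranty 7≥2).
#8: not dominated (best crew size).
#9: not dominated.
#10: dominated by #2 (crew size 8≤13, warranty 7≥7).
#11: dominated by #4 (crew size 10≤14, warranty 9≥9).
#12: dominated by #8 (crew size 4≤5, warranty 9≥5).
Pareto-optimal: #8, #9 → 2.

2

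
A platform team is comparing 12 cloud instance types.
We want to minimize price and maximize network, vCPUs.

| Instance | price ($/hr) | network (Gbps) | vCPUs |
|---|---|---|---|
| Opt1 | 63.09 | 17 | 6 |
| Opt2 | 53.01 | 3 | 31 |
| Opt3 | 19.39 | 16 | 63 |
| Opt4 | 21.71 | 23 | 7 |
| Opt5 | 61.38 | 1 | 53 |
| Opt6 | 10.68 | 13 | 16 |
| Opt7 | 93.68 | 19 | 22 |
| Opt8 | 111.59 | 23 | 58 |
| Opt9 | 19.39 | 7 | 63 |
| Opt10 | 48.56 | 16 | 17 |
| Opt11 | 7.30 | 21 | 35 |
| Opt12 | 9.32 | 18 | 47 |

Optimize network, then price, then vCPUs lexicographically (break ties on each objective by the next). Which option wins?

Opt4

First maximize network: best is 23, kept {Opt4, Opt8}.
Then minimize price: best is 21.71, kept {Opt4}.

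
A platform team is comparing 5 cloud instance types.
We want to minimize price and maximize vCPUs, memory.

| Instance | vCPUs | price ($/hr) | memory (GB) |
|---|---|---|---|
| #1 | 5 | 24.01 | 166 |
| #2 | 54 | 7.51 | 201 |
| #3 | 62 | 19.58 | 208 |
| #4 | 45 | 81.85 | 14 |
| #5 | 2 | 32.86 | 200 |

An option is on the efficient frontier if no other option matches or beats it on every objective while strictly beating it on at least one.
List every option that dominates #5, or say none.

#2: vCPUs 54≥2, price 7.51≤32.86, memory 201≥200 — dominates #5.
#3: vCPUs 62≥2, price 19.58≤32.86, memory 208≥200 — dominates #5.
Others (#1, #4) are each worse than #5 on at least one objective.

#2, #3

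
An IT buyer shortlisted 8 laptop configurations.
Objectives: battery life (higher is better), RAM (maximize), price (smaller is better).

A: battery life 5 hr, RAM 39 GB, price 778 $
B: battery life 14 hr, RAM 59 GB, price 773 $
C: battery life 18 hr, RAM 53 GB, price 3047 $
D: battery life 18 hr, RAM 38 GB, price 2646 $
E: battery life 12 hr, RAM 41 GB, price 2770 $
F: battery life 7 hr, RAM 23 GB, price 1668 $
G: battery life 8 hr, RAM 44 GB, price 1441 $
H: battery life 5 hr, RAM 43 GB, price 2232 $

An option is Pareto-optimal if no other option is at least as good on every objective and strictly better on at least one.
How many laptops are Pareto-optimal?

A: dominated by B (battery life 14≥5, RAM 59≥39, price 773≤778).
B: not dominated (best RAM).
C: not dominated.
D: not dominated.
E: dominated by B (battery life 14≥12, RAM 59≥41, price 773≤2770).
F: dominated by B (battery life 14≥7, RAM 59≥23, price 773≤1668).
G: dominated by B (battery life 14≥8, RAM 59≥44, price 773≤1441).
H: dominated by B (battery life 14≥5, RAM 59≥43, price 773≤2232).
Pareto-optimal: B, C, D → 3.

3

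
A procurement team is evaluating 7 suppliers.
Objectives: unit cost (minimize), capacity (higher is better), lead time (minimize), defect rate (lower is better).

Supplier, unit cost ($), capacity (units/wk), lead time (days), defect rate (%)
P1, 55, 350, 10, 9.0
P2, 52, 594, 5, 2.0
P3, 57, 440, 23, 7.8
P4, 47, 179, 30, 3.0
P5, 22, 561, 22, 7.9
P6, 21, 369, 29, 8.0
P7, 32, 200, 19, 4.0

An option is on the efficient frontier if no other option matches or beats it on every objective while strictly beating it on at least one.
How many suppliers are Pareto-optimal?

P1: dominated by P2 (unit cost 52≤55, capacity 594≥350, lead time 5≤10, defect rate 2.0≤9.0).
P2: not dominated (best capacity).
P3: dominated by P2 (unit cost 52≤57, capacity 594≥440, lead time 5≤23, defect rate 2.0≤7.8).
P4: not dominated.
P5: not dominated.
P6: not dominated (best unit cost).
P7: not dominated.
Pareto-optimal: P2, P4, P5, P6, P7 → 5.

5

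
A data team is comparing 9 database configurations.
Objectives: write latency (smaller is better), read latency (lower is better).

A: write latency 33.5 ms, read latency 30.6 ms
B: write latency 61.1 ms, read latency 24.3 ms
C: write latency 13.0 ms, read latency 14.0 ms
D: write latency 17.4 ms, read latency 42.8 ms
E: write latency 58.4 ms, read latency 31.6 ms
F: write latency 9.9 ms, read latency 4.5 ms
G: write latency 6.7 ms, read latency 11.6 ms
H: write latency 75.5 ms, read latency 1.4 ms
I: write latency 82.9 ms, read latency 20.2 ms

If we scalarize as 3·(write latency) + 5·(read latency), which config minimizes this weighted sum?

A: 3·33.5 + 5·30.6 = 253.5
B: 3·61.1 + 5·24.3 = 304.8
C: 3·13.0 + 5·14.0 = 109.0
D: 3·17.4 + 5·42.8 = 266.2
E: 3·58.4 + 5·31.6 = 333.2
F: 3·9.9 + 5·4.5 = 52.2
G: 3·6.7 + 5·11.6 = 78.1
H: 3·75.5 + 5·1.4 = 233.5
I: 3·82.9 + 5·20.2 = 349.7
Lowest: F at 52.2.

F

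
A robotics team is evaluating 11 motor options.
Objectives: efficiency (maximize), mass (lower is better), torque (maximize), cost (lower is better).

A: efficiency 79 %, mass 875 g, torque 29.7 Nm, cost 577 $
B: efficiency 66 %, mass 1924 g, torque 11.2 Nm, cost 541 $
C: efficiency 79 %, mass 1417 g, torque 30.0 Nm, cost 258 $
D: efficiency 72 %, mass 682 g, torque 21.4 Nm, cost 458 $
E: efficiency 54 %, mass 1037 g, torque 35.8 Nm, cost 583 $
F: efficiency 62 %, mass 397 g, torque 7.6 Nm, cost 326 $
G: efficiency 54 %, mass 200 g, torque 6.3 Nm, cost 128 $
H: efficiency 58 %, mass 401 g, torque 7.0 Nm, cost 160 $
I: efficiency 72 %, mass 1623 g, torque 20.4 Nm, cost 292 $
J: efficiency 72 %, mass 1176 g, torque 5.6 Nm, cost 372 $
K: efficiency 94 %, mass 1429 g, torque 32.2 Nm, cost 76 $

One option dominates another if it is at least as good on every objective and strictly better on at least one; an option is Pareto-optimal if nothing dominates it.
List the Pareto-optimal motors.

A: not dominated.
B: dominated by C (efficiency 79≥66, mass 1417≤1924, torque 30.0≥11.2, cost 258≤541).
C: not dominated.
D: not dominated.
E: not dominated (best torque).
F: not dominated.
G: not dominated (best mass).
H: not dominated.
I: dominated by C (efficiency 79≥72, mass 1417≤1623, torque 30.0≥20.4, cost 258≤292).
J: not dominated.
K: not dominated (best efficiency).

A, C, D, E, F, G, H, J, K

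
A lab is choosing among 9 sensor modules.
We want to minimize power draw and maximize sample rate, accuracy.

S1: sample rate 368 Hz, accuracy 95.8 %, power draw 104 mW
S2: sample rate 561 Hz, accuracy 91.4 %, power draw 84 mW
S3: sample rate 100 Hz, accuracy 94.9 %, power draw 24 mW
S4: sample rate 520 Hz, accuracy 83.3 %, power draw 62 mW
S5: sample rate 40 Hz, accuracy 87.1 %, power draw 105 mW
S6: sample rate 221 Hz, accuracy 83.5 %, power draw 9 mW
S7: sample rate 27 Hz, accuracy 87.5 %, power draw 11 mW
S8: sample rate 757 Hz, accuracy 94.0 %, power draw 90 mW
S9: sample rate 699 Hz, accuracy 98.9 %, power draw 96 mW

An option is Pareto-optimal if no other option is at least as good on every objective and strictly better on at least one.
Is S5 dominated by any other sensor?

S1 vs S5: sample rate 368≥40, accuracy 95.8≥87.1, power draw 104≤105 — S1 is at least as good on every objective and strictly better on at least one, so S1 dominates S5.

Yes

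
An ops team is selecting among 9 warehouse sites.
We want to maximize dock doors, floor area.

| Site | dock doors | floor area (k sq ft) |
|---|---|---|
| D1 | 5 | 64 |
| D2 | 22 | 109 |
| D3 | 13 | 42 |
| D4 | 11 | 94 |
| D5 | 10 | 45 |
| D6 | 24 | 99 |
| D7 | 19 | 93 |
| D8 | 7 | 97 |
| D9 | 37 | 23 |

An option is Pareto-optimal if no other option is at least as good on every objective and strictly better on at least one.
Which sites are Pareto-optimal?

D1: dominated by D2 (dock doors 22≥5, floor area 109≥64).
D2: not dominated (best floor area).
D3: dominated by D2 (dock doors 22≥13, floor area 109≥42).
D4: dominated by D2 (dock doors 22≥11, floor area 109≥94).
D5: dominated by D2 (dock doors 22≥10, floor area 109≥45).
D6: not dominated.
D7: dominated by D2 (dock doors 22≥19, floor area 109≥93).
D8: dominated by D2 (dock doors 22≥7, floor area 109≥97).
D9: not dominated (best dock doors).

D2, D6, D9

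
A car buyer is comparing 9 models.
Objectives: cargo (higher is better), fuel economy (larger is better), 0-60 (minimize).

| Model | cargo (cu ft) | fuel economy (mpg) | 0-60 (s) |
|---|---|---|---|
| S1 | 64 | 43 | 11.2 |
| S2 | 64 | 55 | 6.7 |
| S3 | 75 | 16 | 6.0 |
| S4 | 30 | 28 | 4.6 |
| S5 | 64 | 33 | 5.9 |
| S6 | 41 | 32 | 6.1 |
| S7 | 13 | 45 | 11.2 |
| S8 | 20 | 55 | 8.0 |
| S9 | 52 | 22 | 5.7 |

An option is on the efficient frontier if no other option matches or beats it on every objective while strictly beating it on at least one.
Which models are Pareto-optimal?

S1: dominated by S2 (cargo 64≥64, fuel economy 55≥43, 0-60 6.7≤11.2).
S2: not dominated.
S3: not dominated (best cargo).
S4: not dominated (best 0-60).
S5: not dominated.
S6: dominated by S5 (cargo 64≥41, fuel economy 33≥32, 0-60 5.9≤6.1).
S7: dominated by S2 (cargo 64≥13, fuel economy 55≥45, 0-60 6.7≤11.2).
S8: dominated by S2 (cargo 64≥20, fuel economy 55≥55, 0-60 6.7≤8.0).
S9: not dominated.

S2, S3, S4, S5, S9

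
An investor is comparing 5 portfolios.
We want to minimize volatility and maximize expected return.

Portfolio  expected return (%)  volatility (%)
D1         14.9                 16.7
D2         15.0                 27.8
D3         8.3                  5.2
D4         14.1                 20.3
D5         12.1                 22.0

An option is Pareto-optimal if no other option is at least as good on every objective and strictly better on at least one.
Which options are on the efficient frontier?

D1, D2, D3

D1: not dominated.
D2: not dominated (best expected return).
D3: not dominated (best volatility).
D4: dominated by D1 (expected return 14.9≥14.1, volatility 16.7≤20.3).
D5: dominated by D1 (expected return 14.9≥12.1, volatility 16.7≤22.0).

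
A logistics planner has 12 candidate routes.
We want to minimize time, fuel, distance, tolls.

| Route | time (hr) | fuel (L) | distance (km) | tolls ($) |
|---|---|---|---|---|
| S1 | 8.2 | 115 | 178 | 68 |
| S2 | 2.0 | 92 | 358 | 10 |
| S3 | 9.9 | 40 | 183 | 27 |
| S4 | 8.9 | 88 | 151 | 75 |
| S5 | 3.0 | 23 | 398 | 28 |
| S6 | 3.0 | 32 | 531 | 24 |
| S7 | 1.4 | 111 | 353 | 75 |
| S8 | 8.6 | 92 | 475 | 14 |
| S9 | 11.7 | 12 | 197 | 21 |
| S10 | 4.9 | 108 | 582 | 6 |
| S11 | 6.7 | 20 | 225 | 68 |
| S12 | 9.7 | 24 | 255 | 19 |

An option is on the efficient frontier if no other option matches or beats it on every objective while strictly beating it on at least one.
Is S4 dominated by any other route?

No

S1: worse on fuel (115 vs 88).
S2: worse on fuel (92 vs 88).
S3: worse on time (9.9 vs 8.9).
S5: worse on distance (398 vs 151).
S6: worse on distance (531 vs 151).
S7: worse on fuel (111 vs 88).
S8: worse on fuel (92 vs 88).
S9: worse on time (11.7 vs 8.9).
S10: worse on fuel (108 vs 88).
S11: worse on distance (225 vs 151).
S12: worse on time (9.7 vs 8.9).
No option is at least as good as S4 on every objective and strictly better on one.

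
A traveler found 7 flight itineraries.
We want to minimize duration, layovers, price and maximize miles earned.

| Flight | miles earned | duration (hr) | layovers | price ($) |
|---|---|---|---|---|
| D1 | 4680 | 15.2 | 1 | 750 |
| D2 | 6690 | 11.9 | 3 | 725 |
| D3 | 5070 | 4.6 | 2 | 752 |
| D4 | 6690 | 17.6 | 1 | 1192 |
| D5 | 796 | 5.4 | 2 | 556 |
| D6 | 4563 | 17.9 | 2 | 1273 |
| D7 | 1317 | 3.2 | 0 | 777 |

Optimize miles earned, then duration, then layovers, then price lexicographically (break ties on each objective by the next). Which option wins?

D2

First maximize miles earned: best is 6690, kept {D2, D4}.
Then minimize duration: best is 11.9, kept {D2}.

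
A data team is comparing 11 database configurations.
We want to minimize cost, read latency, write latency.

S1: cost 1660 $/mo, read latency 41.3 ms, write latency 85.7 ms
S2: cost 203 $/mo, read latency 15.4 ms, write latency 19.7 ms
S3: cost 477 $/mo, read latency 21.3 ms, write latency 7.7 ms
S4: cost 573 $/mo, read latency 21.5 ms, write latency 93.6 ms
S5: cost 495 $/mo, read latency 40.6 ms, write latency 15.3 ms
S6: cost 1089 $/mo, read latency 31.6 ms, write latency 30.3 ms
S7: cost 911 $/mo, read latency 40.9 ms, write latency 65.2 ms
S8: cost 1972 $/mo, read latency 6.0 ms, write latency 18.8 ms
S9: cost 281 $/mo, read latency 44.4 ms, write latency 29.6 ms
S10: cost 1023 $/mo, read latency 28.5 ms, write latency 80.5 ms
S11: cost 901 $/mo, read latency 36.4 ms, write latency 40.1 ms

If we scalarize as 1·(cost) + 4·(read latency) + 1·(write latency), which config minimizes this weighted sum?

S2

S1: 1·1660 + 4·41.3 + 1·85.7 = 1910.9
S2: 1·203 + 4·15.4 + 1·19.7 = 284.3
S3: 1·477 + 4·21.3 + 1·7.7 = 569.9
S4: 1·573 + 4·21.5 + 1·93.6 = 752.6
S5: 1·495 + 4·40.6 + 1·15.3 = 672.7
S6: 1·1089 + 4·31.6 + 1·30.3 = 1245.7
S7: 1·911 + 4·40.9 + 1·65.2 = 1139.8
S8: 1·1972 + 4·6.0 + 1·18.8 = 2014.8
S9: 1·281 + 4·44.4 + 1·29.6 = 488.2
S10: 1·1023 + 4·28.5 + 1·80.5 = 1217.5
S11: 1·901 + 4·36.4 + 1·40.1 = 1086.7
Lowest: S2 at 284.3.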